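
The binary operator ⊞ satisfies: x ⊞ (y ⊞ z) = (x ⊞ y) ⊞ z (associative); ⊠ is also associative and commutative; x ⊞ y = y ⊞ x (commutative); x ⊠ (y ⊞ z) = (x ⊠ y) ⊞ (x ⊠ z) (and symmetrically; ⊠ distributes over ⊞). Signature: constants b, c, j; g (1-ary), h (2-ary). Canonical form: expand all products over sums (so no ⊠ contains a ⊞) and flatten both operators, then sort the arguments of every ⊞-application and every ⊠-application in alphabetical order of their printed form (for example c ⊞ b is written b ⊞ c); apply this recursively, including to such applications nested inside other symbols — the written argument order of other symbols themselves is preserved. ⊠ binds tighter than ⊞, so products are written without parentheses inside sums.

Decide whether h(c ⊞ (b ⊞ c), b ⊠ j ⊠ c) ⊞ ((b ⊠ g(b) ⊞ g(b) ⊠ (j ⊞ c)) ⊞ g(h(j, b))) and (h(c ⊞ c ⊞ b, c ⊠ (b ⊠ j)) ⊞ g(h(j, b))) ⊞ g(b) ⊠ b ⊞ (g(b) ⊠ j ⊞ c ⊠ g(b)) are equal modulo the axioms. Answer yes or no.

Left:  h(c ⊞ (b ⊞ c), b ⊠ j ⊠ c) ⊞ ((b ⊠ g(b) ⊞ g(b) ⊠ (j ⊞ c)) ⊞ g(h(j, b)))
  Expand:  h(b ⊞ c ⊞ c, b ⊠ c ⊠ j) ⊞ b ⊠ g(b) ⊞ g(b) ⊠ j ⊞ c ⊠ g(b) ⊞ g(h(j, b))
  Sort arguments:  b ⊠ g(b) ⊞ c ⊠ g(b) ⊞ g(b) ⊠ j ⊞ g(h(j, b)) ⊞ h(b ⊞ c ⊞ c, b ⊠ c ⊠ j)
Right:  (h(c ⊞ c ⊞ b, c ⊠ (b ⊠ j)) ⊞ g(h(j, b))) ⊞ g(b) ⊠ b ⊞ (g(b) ⊠ j ⊞ c ⊠ g(b))
  Merge nested applications:  h(b ⊞ c ⊞ c, b ⊠ c ⊠ j) ⊞ g(h(j, b)) ⊞ b ⊠ g(b) ⊞ g(b) ⊠ j ⊞ c ⊠ g(b)
  Sort:  b ⊠ g(b) ⊞ c ⊠ g(b) ⊞ g(b) ⊠ j ⊞ g(h(j, b)) ⊞ h(b ⊞ c ⊞ c, b ⊠ c ⊠ j)

Answer: yes — both canonical forms are b ⊠ g(b) ⊞ c ⊠ g(b) ⊞ g(b) ⊠ j ⊞ g(h(j, b)) ⊞ h(b ⊞ c ⊞ c, b ⊠ c ⊠ j)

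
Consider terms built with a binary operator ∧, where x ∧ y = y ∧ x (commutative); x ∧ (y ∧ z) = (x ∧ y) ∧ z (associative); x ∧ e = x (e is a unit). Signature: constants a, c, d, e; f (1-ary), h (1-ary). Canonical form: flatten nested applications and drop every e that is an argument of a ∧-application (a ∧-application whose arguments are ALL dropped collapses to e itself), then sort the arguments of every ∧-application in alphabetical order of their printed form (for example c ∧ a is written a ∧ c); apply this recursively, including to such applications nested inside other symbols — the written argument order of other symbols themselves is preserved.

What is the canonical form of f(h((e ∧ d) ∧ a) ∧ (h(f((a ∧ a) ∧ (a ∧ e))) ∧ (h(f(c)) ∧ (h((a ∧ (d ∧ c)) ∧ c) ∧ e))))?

Descend into:  h((e ∧ d) ∧ a) ∧ (h(f((a ∧ a) ∧ (a ∧ e))) ∧ (h(f(c)) ∧ (h((a ∧ (d ∧ c)) ∧ c) ∧ e)))
Un-nest:  h((e ∧ d) ∧ a) ∧ h(f((a ∧ a) ∧ (a ∧ e))) ∧ h(f(c)) ∧ h((a ∧ (d ∧ c)) ∧ c) ∧ e
Canonicalize subterm:  h((e ∧ d) ∧ a)  →  h(a ∧ d)
Canonicalize subterm:  h(f((a ∧ a) ∧ (a ∧ e)))  →  h(f(a ∧ a ∧ a))
Inside:  h((a ∧ (d ∧ c)) ∧ c)  →  h(a ∧ c ∧ c ∧ d)
Units out:  drop e
Order the arguments:  h(a ∧ c ∧ c ∧ d) ∧ h(a ∧ d) ∧ h(f(a ∧ a ∧ a)) ∧ h(f(c))
Reassemble:  f(h(a ∧ c ∧ c ∧ d) ∧ h(a ∧ d) ∧ h(f(a ∧ a ∧ a)) ∧ h(f(c)))

Answer: f(h(a ∧ c ∧ c ∧ d) ∧ h(a ∧ d) ∧ h(f(a ∧ a ∧ a)) ∧ h(f(c)))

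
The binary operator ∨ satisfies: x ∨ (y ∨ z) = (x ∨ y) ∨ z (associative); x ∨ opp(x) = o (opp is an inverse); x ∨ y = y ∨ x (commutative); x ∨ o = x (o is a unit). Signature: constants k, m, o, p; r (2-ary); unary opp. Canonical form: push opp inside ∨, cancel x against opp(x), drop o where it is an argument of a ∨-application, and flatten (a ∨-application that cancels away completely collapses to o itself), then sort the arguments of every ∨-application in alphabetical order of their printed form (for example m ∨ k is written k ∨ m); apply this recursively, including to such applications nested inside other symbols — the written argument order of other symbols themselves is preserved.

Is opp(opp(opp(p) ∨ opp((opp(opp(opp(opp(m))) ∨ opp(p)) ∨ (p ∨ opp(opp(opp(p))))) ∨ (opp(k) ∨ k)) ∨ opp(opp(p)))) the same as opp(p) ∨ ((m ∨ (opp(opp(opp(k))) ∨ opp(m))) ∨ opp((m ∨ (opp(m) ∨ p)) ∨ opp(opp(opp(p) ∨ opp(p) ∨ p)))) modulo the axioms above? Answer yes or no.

Left:  opp(opp(opp(p) ∨ opp((opp(opp(opp(opp(m))) ∨ opp(p)) ∨ (p ∨ opp(opp(opp(p))))) ∨ (opp(k) ∨ k)) ∨ opp(opp(p))))
  Push opp inside:  distribute opp over ∨ and collapse double opp
  Cancel inverse pairs:  k cancels
  Collect terms:  opp(p) ∨ opp(m)
  Order the arguments:  opp(m) ∨ opp(p)
Right:  opp(p) ∨ ((m ∨ (opp(opp(opp(k))) ∨ opp(m))) ∨ opp((m ∨ (opp(m) ∨ p)) ∨ opp(opp(opp(p) ∨ opp(p) ∨ p))))
  Push opp inside:  distribute opp over ∨ and collapse double opp
  Inverses cancel:  m cancels
  Collect:  opp(p) ∨ opp(k)
  Order the arguments:  opp(k) ∨ opp(p)

Answer: no — opp(m) ∨ opp(p) vs opp(k) ∨ opp(p)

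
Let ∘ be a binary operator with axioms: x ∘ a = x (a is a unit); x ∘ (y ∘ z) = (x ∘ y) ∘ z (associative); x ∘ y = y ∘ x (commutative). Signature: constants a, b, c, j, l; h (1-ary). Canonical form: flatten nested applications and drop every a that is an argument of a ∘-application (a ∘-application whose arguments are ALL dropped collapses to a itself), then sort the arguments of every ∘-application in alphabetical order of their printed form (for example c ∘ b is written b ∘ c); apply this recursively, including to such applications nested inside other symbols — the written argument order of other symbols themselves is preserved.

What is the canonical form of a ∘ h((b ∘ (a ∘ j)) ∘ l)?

Answer: h(b ∘ j ∘ l)

Derivation:
Inside:  h((b ∘ (a ∘ j)) ∘ l)  →  h(b ∘ j ∘ l)
Drop the unit:  drop a
Order the arguments:  h(b ∘ j ∘ l)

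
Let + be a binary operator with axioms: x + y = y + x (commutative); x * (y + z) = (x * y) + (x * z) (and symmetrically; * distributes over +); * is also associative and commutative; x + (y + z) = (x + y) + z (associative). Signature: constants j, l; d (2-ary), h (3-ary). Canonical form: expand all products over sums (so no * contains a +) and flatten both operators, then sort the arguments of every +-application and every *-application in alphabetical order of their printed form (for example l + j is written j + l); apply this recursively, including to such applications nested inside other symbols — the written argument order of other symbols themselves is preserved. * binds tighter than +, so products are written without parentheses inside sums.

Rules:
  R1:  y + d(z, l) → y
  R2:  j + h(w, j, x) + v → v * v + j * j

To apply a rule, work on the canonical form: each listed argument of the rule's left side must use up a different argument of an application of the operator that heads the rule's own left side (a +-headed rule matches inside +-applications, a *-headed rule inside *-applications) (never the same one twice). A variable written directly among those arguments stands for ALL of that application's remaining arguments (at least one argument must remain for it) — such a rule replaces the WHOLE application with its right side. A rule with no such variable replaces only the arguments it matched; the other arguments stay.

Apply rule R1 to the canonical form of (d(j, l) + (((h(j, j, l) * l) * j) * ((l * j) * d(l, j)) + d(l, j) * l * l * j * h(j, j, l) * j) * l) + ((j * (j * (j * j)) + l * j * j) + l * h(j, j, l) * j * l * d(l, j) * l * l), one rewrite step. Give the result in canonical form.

Canonical form:  d(j, l) + d(l, j) * h(j, j, l) * j * j * l * l * l + d(l, j) * h(j, j, l) * j * j * l * l * l + d(l, j) * h(j, j, l) * j * l * l * l * l + j * j * j * j + j * j * l
R1 matches:  uses d(j, l);  y := d(l, j) * h(j, j, l) * j * j * l * l * l + d(l, j) * h(j, j, l) * j * j * l * l * l + d(l, j) * h(j, j, l) * j * l * l * l * l + j * j * j * j + j * j * l, z := j
Every leftover argument binds to the variable; the entire application is replaced.
Result:  d(l, j) * h(j, j, l) * j * j * l * l * l + d(l, j) * h(j, j, l) * j * j * l * l * l + d(l, j) * h(j, j, l) * j * l * l * l * l + j * j * j * j + j * j * l

Answer: d(l, j) * h(j, j, l) * j * j * l * l * l + d(l, j) * h(j, j, l) * j * j * l * l * l + d(l, j) * h(j, j, l) * j * l * l * l * l + j * j * j * j + j * j * l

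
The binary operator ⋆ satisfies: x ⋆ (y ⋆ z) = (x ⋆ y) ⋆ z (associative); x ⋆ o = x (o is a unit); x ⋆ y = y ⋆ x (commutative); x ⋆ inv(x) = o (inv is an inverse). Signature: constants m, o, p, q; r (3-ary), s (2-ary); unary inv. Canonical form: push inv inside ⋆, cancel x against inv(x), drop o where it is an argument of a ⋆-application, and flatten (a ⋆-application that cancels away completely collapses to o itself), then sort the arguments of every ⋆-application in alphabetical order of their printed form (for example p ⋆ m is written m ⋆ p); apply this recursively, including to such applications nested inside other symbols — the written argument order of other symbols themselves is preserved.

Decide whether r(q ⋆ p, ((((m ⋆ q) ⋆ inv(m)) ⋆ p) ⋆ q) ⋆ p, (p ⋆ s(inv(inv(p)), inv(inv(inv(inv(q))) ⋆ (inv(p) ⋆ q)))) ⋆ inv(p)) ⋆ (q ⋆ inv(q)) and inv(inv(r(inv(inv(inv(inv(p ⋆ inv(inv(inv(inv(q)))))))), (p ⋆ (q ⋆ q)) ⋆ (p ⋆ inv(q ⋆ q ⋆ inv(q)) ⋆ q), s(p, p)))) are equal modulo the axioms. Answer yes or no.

Left:  r(q ⋆ p, ((((m ⋆ q) ⋆ inv(m)) ⋆ p) ⋆ q) ⋆ p, (p ⋆ s(inv(inv(p)), inv(inv(inv(inv(q))) ⋆ (inv(p) ⋆ q)))) ⋆ inv(p)) ⋆ (q ⋆ inv(q))
  Push inv inside:  distribute inv over ⋆ and collapse double inv
  Cancel:  q cancels
  Combine occurrences:  r(p ⋆ q, p ⋆ p ⋆ q ⋆ q, s(p, p))
Right:  inv(inv(r(inv(inv(inv(inv(p ⋆ inv(inv(inv(inv(q)))))))), (p ⋆ (q ⋆ q)) ⋆ (p ⋆ inv(q ⋆ q ⋆ inv(q)) ⋆ q), s(p, p))))
  Push inv inside:  distribute inv over ⋆ and collapse double inv
  Combine occurrences:  r(p ⋆ q, p ⋆ p ⋆ q ⋆ q, s(p, p))

Answer: yes — both canonical forms are r(p ⋆ q, p ⋆ p ⋆ q ⋆ q, s(p, p))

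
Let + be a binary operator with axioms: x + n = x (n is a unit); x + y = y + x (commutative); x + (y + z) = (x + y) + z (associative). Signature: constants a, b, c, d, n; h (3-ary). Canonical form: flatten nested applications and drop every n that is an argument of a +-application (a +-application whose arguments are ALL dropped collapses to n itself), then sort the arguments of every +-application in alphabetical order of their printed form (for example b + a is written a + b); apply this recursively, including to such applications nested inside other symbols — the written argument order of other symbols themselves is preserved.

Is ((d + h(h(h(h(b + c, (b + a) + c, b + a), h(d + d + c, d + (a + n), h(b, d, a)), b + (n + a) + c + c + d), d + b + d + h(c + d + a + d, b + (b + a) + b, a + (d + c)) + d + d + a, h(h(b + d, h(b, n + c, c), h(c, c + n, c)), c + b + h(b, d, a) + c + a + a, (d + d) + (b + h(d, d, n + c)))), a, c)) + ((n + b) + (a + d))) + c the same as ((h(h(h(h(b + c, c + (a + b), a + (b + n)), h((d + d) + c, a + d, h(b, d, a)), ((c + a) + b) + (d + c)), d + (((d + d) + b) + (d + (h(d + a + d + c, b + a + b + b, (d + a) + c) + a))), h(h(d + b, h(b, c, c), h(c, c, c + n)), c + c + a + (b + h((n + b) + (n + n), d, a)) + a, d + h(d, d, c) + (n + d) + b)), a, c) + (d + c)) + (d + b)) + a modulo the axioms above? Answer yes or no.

Left:  ((d + h(h(h(h(b + c, (b + a) + c, b + a), h(d + d + c, d + (a + n), h(b, d, a)), b + (n + a) + c + c + d), d + b + d + h(c + d + a + d, b + (b + a) + b, a + (d + c)) + d + d + a, h(h(b + d, h(b, n + c, c), h(c, c + n, c)), c + b + h(b, d, a) + c + a + a, (d + d) + (b + h(d, d, n + c)))), a, c)) + ((n + b) + (a + d))) + c
  Flatten:  d + h(h(h(h(b + c, (b + a) + c, b + a), h(d + d + c, d + (a + n), h(b, d, a)), b + (n + a) + c + c + d), d + b + d + h(c + d + a + d, b + (b + a) + b, a + (d + c)) + d + d + a, h(h(b + d, h(b, n + c, c), h(c, c + n, c)), c + b + h(b, d, a) + c + a + a, (d + d) + (b + h(d, d, n + c)))), a, c) + n + b + a + d + c
  Inside:  h(h(h(h(b + c, (b + a) + c, b + a), h(d + d + c, d + (a + n), h(b, d, a)), b + (n + a) + c + c + d), d + b + d + h(c + d + a + d, b + (b + a) + b, a + (d + c)) + d + d + a, h(h(b + d, h(b, n + c, c), h(c, c + n, c)), c + b + h(b, d, a) + c + a + a, (d + d) + (b + h(d, d, n + c)))), a, c)  →  h(h(h(h(b + c, a + b + c, a + b), h(c + d + d, a + d, h(b, d, a)), a + b + c + c + d), a + b + d + d + d + d + h(a + c + d + d, a + b + b + b, a + c + d), h(h(b + d, h(b, c, c), h(c, c, c)), a + a + b + c + c + h(b, d, a), b + d + d + h(d, d, c))), a, c)
  Unit:  drop n
  Order the arguments:  a + b + c + d + d + h(h(h(h(b + c, a + b + c, a + b), h(c + d + d, a + d, h(b, d, a)), a + b + c + c + d), a + b + d + d + d + d + h(a + c + d + d, a + b + b + b, a + c + d), h(h(b + d, h(b, c, c), h(c, c, c)), a + a + b + c + c + h(b, d, a), b + d + d + h(d, d, c))), a, c)
Right:  ((h(h(h(h(b + c, c + (a + b), a + (b + n)), h((d + d) + c, a + d, h(b, d, a)), ((c + a) + b) + (d + c)), d + (((d + d) + b) + (d + (h(d + a + d + c, b + a + b + b, (d + a) + c) + a))), h(h(d + b, h(b, c, c), h(c, c, c + n)), c + c + a + (b + h((n + b) + (n + n), d, a)) + a, d + h(d, d, c) + (n + d) + b)), a, c) + (d + c)) + (d + b)) + a
  Flatten:  h(h(h(h(b + c, c + (a + b), a + (b + n)), h((d + d) + c, a + d, h(b, d, a)), ((c + a) + b) + (d + c)), d + (((d + d) + b) + (d + (h(d + a + d + c, b + a + b + b, (d + a) + c) + a))), h(h(d + b, h(b, c, c), h(c, c, c + n)), c + c + a + (b + h((n + b) + (n + n), d, a)) + a, d + h(d, d, c) + (n + d) + b)), a, c) + d + c + d + b + a
  Simplify inside:  h(h(h(h(b + c, c + (a + b), a + (b + n)), h((d + d) + c, a + d, h(b, d, a)), ((c + a) + b) + (d + c)), d + (((d + d) + b) + (d + (h(d + a + d + c, b + a + b + b, (d + a) + c) + a))), h(h(d + b, h(b, c, c), h(c, c, c + n)), c + c + a + (b + h((n + b) + (n + n), d, a)) + a, d + h(d, d, c) + (n + d) + b)), a, c)  →  h(h(h(h(b + c, a + b + c, a + b), h(c + d + d, a + d, h(b, d, a)), a + b + c + c + d), a + b + d + d + d + d + h(a + c + d + d, a + b + b + b, a + c + d), h(h(b + d, h(b, c, c), h(c, c, c)), a + a + b + c + c + h(b, d, a), b + d + d + h(d, d, c))), a, c)
  Sort arguments:  a + b + c + d + d + h(h(h(h(b + c, a + b + c, a + b), h(c + d + d, a + d, h(b, d, a)), a + b + c + c + d), a + b + d + d + d + d + h(a + c + d + d, a + b + b + b, a + c + d), h(h(b + d, h(b, c, c), h(c, c, c)), a + a + b + c + c + h(b, d, a), b + d + d + h(d, d, c))), a, c)

Answer: yes — both canonical forms are a + b + c + d + d + h(h(h(h(b + c, a + b + c, a + b), h(c + d + d, a + d, h(b, d, a)), a + b + c + c + d), a + b + d + d + d + d + h(a + c + d + d, a + b + b + b, a + c + d), h(h(b + d, h(b, c, c), h(c, c, c)), a + a + b + c + c + h(b, d, a), b + d + d + h(d, d, c))), a, c)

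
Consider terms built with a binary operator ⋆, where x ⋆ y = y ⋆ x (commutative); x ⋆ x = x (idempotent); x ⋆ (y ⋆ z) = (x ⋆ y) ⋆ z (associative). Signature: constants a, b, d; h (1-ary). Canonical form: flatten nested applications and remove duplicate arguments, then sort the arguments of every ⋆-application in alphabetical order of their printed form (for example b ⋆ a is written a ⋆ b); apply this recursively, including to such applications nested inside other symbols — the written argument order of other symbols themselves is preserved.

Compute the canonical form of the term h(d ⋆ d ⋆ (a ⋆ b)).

Answer: h(a ⋆ b ⋆ d)

Derivation:
Work inside:  d ⋆ d ⋆ (a ⋆ b)
Un-nest:  d ⋆ d ⋆ a ⋆ b
Drop duplicates:  drop duplicate d
Order the arguments:  a ⋆ b ⋆ d
Rebuild:  h(a ⋆ b ⋆ d)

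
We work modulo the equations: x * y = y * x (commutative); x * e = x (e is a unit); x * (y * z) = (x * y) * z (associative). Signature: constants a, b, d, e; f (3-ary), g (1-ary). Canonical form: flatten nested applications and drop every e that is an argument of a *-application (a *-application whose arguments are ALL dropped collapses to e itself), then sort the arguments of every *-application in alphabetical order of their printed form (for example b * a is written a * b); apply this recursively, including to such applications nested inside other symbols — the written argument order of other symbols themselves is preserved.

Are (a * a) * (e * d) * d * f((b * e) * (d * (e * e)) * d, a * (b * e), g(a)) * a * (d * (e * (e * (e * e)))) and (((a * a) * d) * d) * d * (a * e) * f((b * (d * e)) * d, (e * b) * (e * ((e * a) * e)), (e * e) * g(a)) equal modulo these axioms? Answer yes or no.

Answer: yes — both canonical forms are a * a * a * d * d * d * f(b * d * d, a * b, g(a))

Derivation:
Left:  (a * a) * (e * d) * d * f((b * e) * (d * (e * e)) * d, a * (b * e), g(a)) * a * (d * (e * (e * (e * e))))
  Flatten:  a * a * e * d * d * f((b * e) * (d * (e * e)) * d, a * (b * e), g(a)) * a * d * e * e * e * e
  Simplify inside:  f((b * e) * (d * (e * e)) * d, a * (b * e), g(a))  →  f(b * d * d, a * b, g(a))
  Units out:  drop e (×5)
  Order the arguments:  a * a * a * d * d * d * f(b * d * d, a * b, g(a))
Right:  (((a * a) * d) * d) * d * (a * e) * f((b * (d * e)) * d, (e * b) * (e * ((e * a) * e)), (e * e) * g(a))
  Merge nested applications:  a * a * d * d * d * a * e * f((b * (d * e)) * d, (e * b) * (e * ((e * a) * e)), (e * e) * g(a))
  Canonicalize subterm:  f((b * (d * e)) * d, (e * b) * (e * ((e * a) * e)), (e * e) * g(a))  →  f(b * d * d, a * b, g(a))
  Units out:  drop e
  Sort:  a * a * a * d * d * d * f(b * d * d, a * b, g(a))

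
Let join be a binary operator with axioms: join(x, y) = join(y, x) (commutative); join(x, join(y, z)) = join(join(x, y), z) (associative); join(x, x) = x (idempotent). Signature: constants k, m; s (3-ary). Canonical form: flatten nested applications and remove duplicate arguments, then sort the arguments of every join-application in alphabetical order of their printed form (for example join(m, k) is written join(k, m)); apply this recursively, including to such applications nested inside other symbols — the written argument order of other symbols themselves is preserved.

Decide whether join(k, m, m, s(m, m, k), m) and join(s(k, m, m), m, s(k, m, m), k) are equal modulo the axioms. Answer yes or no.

Answer: no — join(k, m, s(m, m, k)) vs join(k, m, s(k, m, m))

Derivation:
Left:  join(k, m, m, s(m, m, k), m)
  Drop duplicates:  drop duplicate m, m
  Sort arguments:  join(k, m, s(m, m, k))
Right:  join(s(k, m, m), m, s(k, m, m), k)
  Drop duplicates:  drop duplicate s(k, m, m)
  Sort arguments:  join(k, m, s(k, m, m))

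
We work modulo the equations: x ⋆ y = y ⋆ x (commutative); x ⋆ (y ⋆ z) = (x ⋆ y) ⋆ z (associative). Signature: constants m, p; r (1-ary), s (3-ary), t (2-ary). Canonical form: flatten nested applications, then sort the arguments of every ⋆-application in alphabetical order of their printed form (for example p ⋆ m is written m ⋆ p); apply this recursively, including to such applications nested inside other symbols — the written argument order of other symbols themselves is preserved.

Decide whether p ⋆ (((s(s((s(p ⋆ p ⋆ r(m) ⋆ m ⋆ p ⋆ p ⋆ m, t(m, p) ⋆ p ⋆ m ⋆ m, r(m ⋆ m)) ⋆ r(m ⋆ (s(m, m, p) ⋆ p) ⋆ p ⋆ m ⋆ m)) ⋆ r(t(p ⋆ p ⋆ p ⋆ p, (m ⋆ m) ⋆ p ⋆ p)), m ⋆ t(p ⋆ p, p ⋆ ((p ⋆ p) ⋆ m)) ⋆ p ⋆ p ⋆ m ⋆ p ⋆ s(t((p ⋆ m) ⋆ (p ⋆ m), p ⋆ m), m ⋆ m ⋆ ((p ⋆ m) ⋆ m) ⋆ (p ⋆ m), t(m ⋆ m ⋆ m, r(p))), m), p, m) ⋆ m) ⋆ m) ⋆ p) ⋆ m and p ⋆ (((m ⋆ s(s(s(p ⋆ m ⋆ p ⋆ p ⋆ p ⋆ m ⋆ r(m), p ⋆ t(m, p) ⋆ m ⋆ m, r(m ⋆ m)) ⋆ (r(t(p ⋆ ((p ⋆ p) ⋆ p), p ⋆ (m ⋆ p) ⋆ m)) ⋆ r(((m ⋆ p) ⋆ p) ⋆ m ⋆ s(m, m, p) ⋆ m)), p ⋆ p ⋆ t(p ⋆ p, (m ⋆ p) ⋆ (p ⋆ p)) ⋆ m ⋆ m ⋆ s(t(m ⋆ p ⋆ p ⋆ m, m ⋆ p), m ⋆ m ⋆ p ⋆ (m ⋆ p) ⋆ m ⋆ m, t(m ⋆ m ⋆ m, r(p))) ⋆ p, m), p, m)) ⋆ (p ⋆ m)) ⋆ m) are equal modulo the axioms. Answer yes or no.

Left:  p ⋆ (((s(s((s(p ⋆ p ⋆ r(m) ⋆ m ⋆ p ⋆ p ⋆ m, t(m, p) ⋆ p ⋆ m ⋆ m, r(m ⋆ m)) ⋆ r(m ⋆ (s(m, m, p) ⋆ p) ⋆ p ⋆ m ⋆ m)) ⋆ r(t(p ⋆ p ⋆ p ⋆ p, (m ⋆ m) ⋆ p ⋆ p)), m ⋆ t(p ⋆ p, p ⋆ ((p ⋆ p) ⋆ m)) ⋆ p ⋆ p ⋆ m ⋆ p ⋆ s(t((p ⋆ m) ⋆ (p ⋆ m), p ⋆ m), m ⋆ m ⋆ ((p ⋆ m) ⋆ m) ⋆ (p ⋆ m), t(m ⋆ m ⋆ m, r(p))), m), p, m) ⋆ m) ⋆ m) ⋆ p) ⋆ m
  Merge nested applications:  p ⋆ s(s((s(p ⋆ p ⋆ r(m) ⋆ m ⋆ p ⋆ p ⋆ m, t(m, p) ⋆ p ⋆ m ⋆ m, r(m ⋆ m)) ⋆ r(m ⋆ (s(m, m, p) ⋆ p) ⋆ p ⋆ m ⋆ m)) ⋆ r(t(p ⋆ p ⋆ p ⋆ p, (m ⋆ m) ⋆ p ⋆ p)), m ⋆ t(p ⋆ p, p ⋆ ((p ⋆ p) ⋆ m)) ⋆ p ⋆ p ⋆ m ⋆ p ⋆ s(t((p ⋆ m) ⋆ (p ⋆ m), p ⋆ m), m ⋆ m ⋆ ((p ⋆ m) ⋆ m) ⋆ (p ⋆ m), t(m ⋆ m ⋆ m, r(p))), m), p, m) ⋆ m ⋆ m ⋆ p ⋆ m
  Inside:  s(s((s(p ⋆ p ⋆ r(m) ⋆ m ⋆ p ⋆ p ⋆ m, t(m, p) ⋆ p ⋆ m ⋆ m, r(m ⋆ m)) ⋆ r(m ⋆ (s(m, m, p) ⋆ p) ⋆ p ⋆ m ⋆ m)) ⋆ r(t(p ⋆ p ⋆ p ⋆ p, (m ⋆ m) ⋆ p ⋆ p)), m ⋆ t(p ⋆ p, p ⋆ ((p ⋆ p) ⋆ m)) ⋆ p ⋆ p ⋆ m ⋆ p ⋆ s(t((p ⋆ m) ⋆ (p ⋆ m), p ⋆ m), m ⋆ m ⋆ ((p ⋆ m) ⋆ m) ⋆ (p ⋆ m), t(m ⋆ m ⋆ m, r(p))), m), p, m)  →  s(s(r(m ⋆ m ⋆ m ⋆ p ⋆ p ⋆ s(m, m, p)) ⋆ r(t(p ⋆ p ⋆ p ⋆ p, m ⋆ m ⋆ p ⋆ p)) ⋆ s(m ⋆ m ⋆ p ⋆ p ⋆ p ⋆ p ⋆ r(m), m ⋆ m ⋆ p ⋆ t(m, p), r(m ⋆ m)), m ⋆ m ⋆ p ⋆ p ⋆ p ⋆ s(t(m ⋆ m ⋆ p ⋆ p, m ⋆ p), m ⋆ m ⋆ m ⋆ m ⋆ m ⋆ p ⋆ p, t(m ⋆ m ⋆ m, r(p))) ⋆ t(p ⋆ p, m ⋆ p ⋆ p ⋆ p), m), p, m)
  Sort arguments:  m ⋆ m ⋆ m ⋆ p ⋆ p ⋆ s(s(r(m ⋆ m ⋆ m ⋆ p ⋆ p ⋆ s(m, m, p)) ⋆ r(t(p ⋆ p ⋆ p ⋆ p, m ⋆ m ⋆ p ⋆ p)) ⋆ s(m ⋆ m ⋆ p ⋆ p ⋆ p ⋆ p ⋆ r(m), m ⋆ m ⋆ p ⋆ t(m, p), r(m ⋆ m)), m ⋆ m ⋆ p ⋆ p ⋆ p ⋆ s(t(m ⋆ m ⋆ p ⋆ p, m ⋆ p), m ⋆ m ⋆ m ⋆ m ⋆ m ⋆ p ⋆ p, t(m ⋆ m ⋆ m, r(p))) ⋆ t(p ⋆ p, m ⋆ p ⋆ p ⋆ p), m), p, m)
Right:  p ⋆ (((m ⋆ s(s(s(p ⋆ m ⋆ p ⋆ p ⋆ p ⋆ m ⋆ r(m), p ⋆ t(m, p) ⋆ m ⋆ m, r(m ⋆ m)) ⋆ (r(t(p ⋆ ((p ⋆ p) ⋆ p), p ⋆ (m ⋆ p) ⋆ m)) ⋆ r(((m ⋆ p) ⋆ p) ⋆ m ⋆ s(m, m, p) ⋆ m)), p ⋆ p ⋆ t(p ⋆ p, (m ⋆ p) ⋆ (p ⋆ p)) ⋆ m ⋆ m ⋆ s(t(m ⋆ p ⋆ p ⋆ m, m ⋆ p), m ⋆ m ⋆ p ⋆ (m ⋆ p) ⋆ m ⋆ m, t(m ⋆ m ⋆ m, r(p))) ⋆ p, m), p, m)) ⋆ (p ⋆ m)) ⋆ m)
  Merge nested applications:  p ⋆ m ⋆ s(s(s(p ⋆ m ⋆ p ⋆ p ⋆ p ⋆ m ⋆ r(m), p ⋆ t(m, p) ⋆ m ⋆ m, r(m ⋆ m)) ⋆ (r(t(p ⋆ ((p ⋆ p) ⋆ p), p ⋆ (m ⋆ p) ⋆ m)) ⋆ r(((m ⋆ p) ⋆ p) ⋆ m ⋆ s(m, m, p) ⋆ m)), p ⋆ p ⋆ t(p ⋆ p, (m ⋆ p) ⋆ (p ⋆ p)) ⋆ m ⋆ m ⋆ s(t(m ⋆ p ⋆ p ⋆ m, m ⋆ p), m ⋆ m ⋆ p ⋆ (m ⋆ p) ⋆ m ⋆ m, t(m ⋆ m ⋆ m, r(p))) ⋆ p, m), p, m) ⋆ p ⋆ m ⋆ m
  Simplify inside:  s(s(s(p ⋆ m ⋆ p ⋆ p ⋆ p ⋆ m ⋆ r(m), p ⋆ t(m, p) ⋆ m ⋆ m, r(m ⋆ m)) ⋆ (r(t(p ⋆ ((p ⋆ p) ⋆ p), p ⋆ (m ⋆ p) ⋆ m)) ⋆ r(((m ⋆ p) ⋆ p) ⋆ m ⋆ s(m, m, p) ⋆ m)), p ⋆ p ⋆ t(p ⋆ p, (m ⋆ p) ⋆ (p ⋆ p)) ⋆ m ⋆ m ⋆ s(t(m ⋆ p ⋆ p ⋆ m, m ⋆ p), m ⋆ m ⋆ p ⋆ (m ⋆ p) ⋆ m ⋆ m, t(m ⋆ m ⋆ m, r(p))) ⋆ p, m), p, m)  →  s(s(r(m ⋆ m ⋆ m ⋆ p ⋆ p ⋆ s(m, m, p)) ⋆ r(t(p ⋆ p ⋆ p ⋆ p, m ⋆ m ⋆ p ⋆ p)) ⋆ s(m ⋆ m ⋆ p ⋆ p ⋆ p ⋆ p ⋆ r(m), m ⋆ m ⋆ p ⋆ t(m, p), r(m ⋆ m)), m ⋆ m ⋆ p ⋆ p ⋆ p ⋆ s(t(m ⋆ m ⋆ p ⋆ p, m ⋆ p), m ⋆ m ⋆ m ⋆ m ⋆ m ⋆ p ⋆ p, t(m ⋆ m ⋆ m, r(p))) ⋆ t(p ⋆ p, m ⋆ p ⋆ p ⋆ p), m), p, m)
  Sort arguments:  m ⋆ m ⋆ m ⋆ p ⋆ p ⋆ s(s(r(m ⋆ m ⋆ m ⋆ p ⋆ p ⋆ s(m, m, p)) ⋆ r(t(p ⋆ p ⋆ p ⋆ p, m ⋆ m ⋆ p ⋆ p)) ⋆ s(m ⋆ m ⋆ p ⋆ p ⋆ p ⋆ p ⋆ r(m), m ⋆ m ⋆ p ⋆ t(m, p), r(m ⋆ m)), m ⋆ m ⋆ p ⋆ p ⋆ p ⋆ s(t(m ⋆ m ⋆ p ⋆ p, m ⋆ p), m ⋆ m ⋆ m ⋆ m ⋆ m ⋆ p ⋆ p, t(m ⋆ m ⋆ m, r(p))) ⋆ t(p ⋆ p, m ⋆ p ⋆ p ⋆ p), m), p, m)

Answer: yes — both canonical forms are m ⋆ m ⋆ m ⋆ p ⋆ p ⋆ s(s(r(m ⋆ m ⋆ m ⋆ p ⋆ p ⋆ s(m, m, p)) ⋆ r(t(p ⋆ p ⋆ p ⋆ p, m ⋆ m ⋆ p ⋆ p)) ⋆ s(m ⋆ m ⋆ p ⋆ p ⋆ p ⋆ p ⋆ r(m), m ⋆ m ⋆ p ⋆ t(m, p), r(m ⋆ m)), m ⋆ m ⋆ p ⋆ p ⋆ p ⋆ s(t(m ⋆ m ⋆ p ⋆ p, m ⋆ p), m ⋆ m ⋆ m ⋆ m ⋆ m ⋆ p ⋆ p, t(m ⋆ m ⋆ m, r(p))) ⋆ t(p ⋆ p, m ⋆ p ⋆ p ⋆ p), m), p, m)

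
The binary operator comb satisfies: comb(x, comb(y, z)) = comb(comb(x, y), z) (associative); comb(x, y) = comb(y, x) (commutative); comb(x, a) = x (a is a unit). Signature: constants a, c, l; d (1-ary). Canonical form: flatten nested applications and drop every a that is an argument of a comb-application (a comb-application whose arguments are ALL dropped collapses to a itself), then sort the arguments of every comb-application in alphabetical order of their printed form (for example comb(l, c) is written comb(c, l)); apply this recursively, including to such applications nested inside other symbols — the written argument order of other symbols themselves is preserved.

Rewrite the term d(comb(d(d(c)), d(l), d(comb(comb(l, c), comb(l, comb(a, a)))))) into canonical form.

Work inside:  comb(d(d(c)), d(l), d(comb(comb(l, c), comb(l, comb(a, a)))))
Canonicalize subterm:  d(comb(comb(l, c), comb(l, comb(a, a))))  →  d(comb(c, l, l))
Sort:  comb(d(comb(c, l, l)), d(d(c)), d(l))
Reassemble:  d(comb(d(comb(c, l, l)), d(d(c)), d(l)))

Answer: d(comb(d(comb(c, l, l)), d(d(c)), d(l)))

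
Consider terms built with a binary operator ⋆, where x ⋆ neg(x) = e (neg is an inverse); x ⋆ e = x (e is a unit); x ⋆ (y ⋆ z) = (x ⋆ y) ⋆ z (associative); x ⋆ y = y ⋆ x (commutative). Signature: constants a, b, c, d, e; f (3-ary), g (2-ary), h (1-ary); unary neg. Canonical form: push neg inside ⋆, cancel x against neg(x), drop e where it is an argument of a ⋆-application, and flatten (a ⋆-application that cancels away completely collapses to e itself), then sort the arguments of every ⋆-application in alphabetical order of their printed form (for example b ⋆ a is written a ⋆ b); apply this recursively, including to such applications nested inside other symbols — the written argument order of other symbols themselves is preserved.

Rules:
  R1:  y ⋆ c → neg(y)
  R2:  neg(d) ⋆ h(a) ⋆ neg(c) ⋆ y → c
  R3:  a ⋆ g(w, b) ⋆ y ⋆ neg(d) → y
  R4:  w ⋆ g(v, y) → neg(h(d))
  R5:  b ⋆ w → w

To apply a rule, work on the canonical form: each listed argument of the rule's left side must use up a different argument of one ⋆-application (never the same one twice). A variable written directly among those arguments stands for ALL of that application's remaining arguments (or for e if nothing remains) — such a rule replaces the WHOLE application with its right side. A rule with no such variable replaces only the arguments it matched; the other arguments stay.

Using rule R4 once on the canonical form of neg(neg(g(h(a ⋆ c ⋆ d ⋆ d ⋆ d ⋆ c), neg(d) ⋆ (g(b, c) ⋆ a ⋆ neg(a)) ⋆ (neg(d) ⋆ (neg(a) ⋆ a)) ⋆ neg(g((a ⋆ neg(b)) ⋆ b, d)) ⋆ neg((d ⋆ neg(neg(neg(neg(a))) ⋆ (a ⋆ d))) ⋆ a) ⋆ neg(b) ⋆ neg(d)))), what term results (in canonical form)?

Answer: g(h(a ⋆ c ⋆ c ⋆ d ⋆ d ⋆ d), neg(h(d)))

Derivation:
Canonical form:  g(h(a ⋆ c ⋆ c ⋆ d ⋆ d ⋆ d), g(b, c) ⋆ neg(a) ⋆ neg(b) ⋆ neg(d) ⋆ neg(d) ⋆ neg(d) ⋆ neg(g(a, d)))
R4 matches:  uses g(b, c);  v := b, w := neg(a) ⋆ neg(b) ⋆ neg(d) ⋆ neg(d) ⋆ neg(d) ⋆ neg(g(a, d)), y := c
The extension variable absorbs all remaining arguments, so the whole application is rewritten.
Result:  g(h(a ⋆ c ⋆ c ⋆ d ⋆ d ⋆ d), neg(h(d)))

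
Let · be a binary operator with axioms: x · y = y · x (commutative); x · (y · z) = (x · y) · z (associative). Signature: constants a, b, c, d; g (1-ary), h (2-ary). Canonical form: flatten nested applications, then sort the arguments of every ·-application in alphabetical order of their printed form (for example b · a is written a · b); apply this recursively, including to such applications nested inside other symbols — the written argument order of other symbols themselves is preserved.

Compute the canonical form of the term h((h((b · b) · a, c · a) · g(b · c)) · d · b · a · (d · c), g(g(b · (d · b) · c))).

Answer: h(a · b · c · d · d · g(b · c) · h(a · b · b, a · c), g(g(b · b · c · d)))

Derivation:
Focus inside:  (h((b · b) · a, c · a) · g(b · c)) · d · b · a · (d · c)
Flatten:  h((b · b) · a, c · a) · g(b · c) · d · b · a · d · c
Inside:  h((b · b) · a, c · a)  →  h(a · b · b, a · c)
Sort arguments:  a · b · c · d · d · g(b · c) · h(a · b · b, a · c)
Put back:  h(a · b · c · d · d · g(b · c) · h(a · b · b, a · c), g(g(b · b · c · d)))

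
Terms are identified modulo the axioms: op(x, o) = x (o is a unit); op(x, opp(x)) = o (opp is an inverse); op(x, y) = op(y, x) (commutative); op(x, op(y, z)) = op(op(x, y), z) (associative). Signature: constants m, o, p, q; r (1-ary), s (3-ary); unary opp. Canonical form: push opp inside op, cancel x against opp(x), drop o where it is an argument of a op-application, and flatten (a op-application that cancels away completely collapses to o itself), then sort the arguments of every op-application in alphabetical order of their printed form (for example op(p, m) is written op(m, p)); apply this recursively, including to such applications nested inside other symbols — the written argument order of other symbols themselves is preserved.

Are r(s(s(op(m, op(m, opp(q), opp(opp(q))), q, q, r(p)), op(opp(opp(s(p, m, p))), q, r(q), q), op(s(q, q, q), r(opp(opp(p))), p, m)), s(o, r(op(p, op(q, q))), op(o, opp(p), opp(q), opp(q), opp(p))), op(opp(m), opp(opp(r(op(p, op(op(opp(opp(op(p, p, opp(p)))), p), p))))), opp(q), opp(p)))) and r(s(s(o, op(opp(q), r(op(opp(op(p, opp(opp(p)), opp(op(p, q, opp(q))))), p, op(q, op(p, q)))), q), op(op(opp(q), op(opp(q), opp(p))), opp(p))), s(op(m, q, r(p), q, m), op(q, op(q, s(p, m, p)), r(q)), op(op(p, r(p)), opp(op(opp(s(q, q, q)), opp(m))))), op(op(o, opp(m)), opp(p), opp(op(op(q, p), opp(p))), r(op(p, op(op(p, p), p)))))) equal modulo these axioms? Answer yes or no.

Answer: no — r(s(s(op(m, m, q, q, r(p)), op(q, q, r(q), s(p, m, p)), op(m, p, r(p), s(q, q, q))), s(o, r(op(p, q, q)), op(opp(p), opp(p), opp(q), opp(q))), op(opp(m), opp(p), opp(q), r(op(p, p, p, p))))) vs r(s(s(o, r(op(p, q, q)), op(opp(p), opp(p), opp(q), opp(q))), s(op(m, m, q, q, r(p)), op(q, q, r(q), s(p, m, p)), op(m, p, r(p), s(q, q, q))), op(opp(m), opp(p), opp(q), r(op(p, p, p, p)))))

Derivation:
Left:  r(s(s(op(m, op(m, opp(q), opp(opp(q))), q, q, r(p)), op(opp(opp(s(p, m, p))), q, r(q), q), op(s(q, q, q), r(opp(opp(p))), p, m)), s(o, r(op(p, op(q, q))), op(o, opp(p), opp(q), opp(q), opp(p))), op(opp(m), opp(opp(r(op(p, op(op(opp(opp(op(p, p, opp(p)))), p), p))))), opp(q), opp(p))))
  Focus inside:  op(opp(m), opp(opp(r(op(p, op(op(opp(opp(op(p, p, opp(p)))), p), p))))), opp(q), opp(p))
  Push opp inside:  distribute opp over op and collapse double opp
  Collect terms:  op(opp(m), r(op(p, p, p, p)), opp(q), opp(p))
  Sort:  op(opp(m), opp(p), opp(q), r(op(p, p, p, p)))
  Reassemble:  r(s(s(op(m, m, q, q, r(p)), op(q, q, r(q), s(p, m, p)), op(m, p, r(p), s(q, q, q))), s(o, r(op(p, q, q)), op(opp(p), opp(p), opp(q), opp(q))), op(opp(m), opp(p), opp(q), r(op(p, p, p, p)))))
Right:  r(s(s(o, op(opp(q), r(op(opp(op(p, opp(opp(p)), opp(op(p, q, opp(q))))), p, op(q, op(p, q)))), q), op(op(opp(q), op(opp(q), opp(p))), opp(p))), s(op(m, q, r(p), q, m), op(q, op(q, s(p, m, p)), r(q)), op(op(p, r(p)), opp(op(opp(s(q, q, q)), opp(m))))), op(op(o, opp(m)), opp(p), opp(op(op(q, p), opp(p))), r(op(p, op(op(p, p), p))))))
  Focus inside:  op(opp(q), r(op(opp(op(p, opp(opp(p)), opp(op(p, q, opp(q))))), p, op(q, op(p, q)))), q)
  Push opp inside:  distribute opp over op and collapse double opp
  Cancel:  q cancels
  Collect:  r(op(p, q, q))
  Rebuild:  r(s(s(o, r(op(p, q, q)), op(opp(p), opp(p), opp(q), opp(q))), s(op(m, m, q, q, r(p)), op(q, q, r(q), s(p, m, p)), op(m, p, r(p), s(q, q, q))), op(opp(m), opp(p), opp(q), r(op(p, p, p, p)))))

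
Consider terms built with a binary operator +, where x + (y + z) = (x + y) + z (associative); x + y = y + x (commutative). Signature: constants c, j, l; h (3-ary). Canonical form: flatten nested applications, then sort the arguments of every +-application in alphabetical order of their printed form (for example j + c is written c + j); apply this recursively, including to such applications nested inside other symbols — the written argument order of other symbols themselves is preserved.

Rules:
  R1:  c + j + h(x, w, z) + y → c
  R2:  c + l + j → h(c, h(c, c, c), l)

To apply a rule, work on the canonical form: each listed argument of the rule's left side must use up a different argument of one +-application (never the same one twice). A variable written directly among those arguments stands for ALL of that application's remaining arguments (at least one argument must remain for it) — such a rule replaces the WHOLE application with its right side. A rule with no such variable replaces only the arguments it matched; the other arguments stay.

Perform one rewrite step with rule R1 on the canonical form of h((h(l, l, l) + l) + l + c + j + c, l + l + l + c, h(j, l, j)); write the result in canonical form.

Canonical form:  h(c + c + h(l, l, l) + j + l + l, c + l + l + l, h(j, l, j))
R1 matches:  uses c, h(l, l, l), j;  w := l, x := l, y := c + l + l, z := l
The extension variable absorbs all remaining arguments, so the whole application is rewritten.
Giving:  h(c, c + l + l + l, h(j, l, j))

Answer: h(c, c + l + l + l, h(j, l, j))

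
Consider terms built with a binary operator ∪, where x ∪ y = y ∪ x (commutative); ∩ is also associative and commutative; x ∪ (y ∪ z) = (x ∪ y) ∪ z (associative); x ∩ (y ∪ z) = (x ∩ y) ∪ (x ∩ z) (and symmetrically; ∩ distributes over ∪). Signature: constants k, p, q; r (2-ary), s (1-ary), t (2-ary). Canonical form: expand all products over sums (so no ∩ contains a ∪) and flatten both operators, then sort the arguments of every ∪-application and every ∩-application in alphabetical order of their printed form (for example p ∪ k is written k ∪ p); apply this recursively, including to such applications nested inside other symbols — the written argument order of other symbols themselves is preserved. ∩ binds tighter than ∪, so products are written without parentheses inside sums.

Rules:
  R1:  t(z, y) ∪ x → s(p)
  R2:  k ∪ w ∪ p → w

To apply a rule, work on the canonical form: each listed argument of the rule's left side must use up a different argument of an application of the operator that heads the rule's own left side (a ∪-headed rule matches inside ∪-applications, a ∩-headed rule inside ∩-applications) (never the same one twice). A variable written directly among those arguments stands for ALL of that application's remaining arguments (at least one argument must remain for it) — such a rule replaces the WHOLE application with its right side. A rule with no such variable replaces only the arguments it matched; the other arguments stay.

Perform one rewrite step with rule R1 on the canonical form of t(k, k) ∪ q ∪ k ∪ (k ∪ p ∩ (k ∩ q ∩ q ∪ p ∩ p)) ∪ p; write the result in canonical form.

Answer: s(p)

Derivation:
Canonical form:  k ∪ k ∪ k ∩ p ∩ q ∩ q ∪ p ∪ p ∩ p ∩ p ∪ q ∪ t(k, k)
R1 matches:  uses t(k, k);  x := k ∪ k ∪ k ∩ p ∩ q ∩ q ∪ p ∪ p ∩ p ∩ p ∪ q, y := k, z := k
The extension variable absorbs all remaining arguments, so the whole application is rewritten.
New term:  s(p)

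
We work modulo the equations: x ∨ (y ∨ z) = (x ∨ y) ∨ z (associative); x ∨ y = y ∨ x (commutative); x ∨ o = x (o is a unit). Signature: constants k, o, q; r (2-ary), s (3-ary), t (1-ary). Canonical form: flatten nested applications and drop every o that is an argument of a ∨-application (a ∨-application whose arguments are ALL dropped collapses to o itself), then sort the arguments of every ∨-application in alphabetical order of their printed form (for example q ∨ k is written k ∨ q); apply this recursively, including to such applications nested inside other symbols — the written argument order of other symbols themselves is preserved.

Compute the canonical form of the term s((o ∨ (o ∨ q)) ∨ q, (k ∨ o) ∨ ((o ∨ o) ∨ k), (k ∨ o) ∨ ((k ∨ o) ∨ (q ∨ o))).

Focus inside:  (k ∨ o) ∨ ((k ∨ o) ∨ (q ∨ o))
Un-nest:  k ∨ o ∨ k ∨ o ∨ q ∨ o
Units out:  drop o (×3)
Order the arguments:  k ∨ k ∨ q
Put back:  s(q ∨ q, k ∨ k, k ∨ k ∨ q)

Answer: s(q ∨ q, k ∨ k, k ∨ k ∨ q)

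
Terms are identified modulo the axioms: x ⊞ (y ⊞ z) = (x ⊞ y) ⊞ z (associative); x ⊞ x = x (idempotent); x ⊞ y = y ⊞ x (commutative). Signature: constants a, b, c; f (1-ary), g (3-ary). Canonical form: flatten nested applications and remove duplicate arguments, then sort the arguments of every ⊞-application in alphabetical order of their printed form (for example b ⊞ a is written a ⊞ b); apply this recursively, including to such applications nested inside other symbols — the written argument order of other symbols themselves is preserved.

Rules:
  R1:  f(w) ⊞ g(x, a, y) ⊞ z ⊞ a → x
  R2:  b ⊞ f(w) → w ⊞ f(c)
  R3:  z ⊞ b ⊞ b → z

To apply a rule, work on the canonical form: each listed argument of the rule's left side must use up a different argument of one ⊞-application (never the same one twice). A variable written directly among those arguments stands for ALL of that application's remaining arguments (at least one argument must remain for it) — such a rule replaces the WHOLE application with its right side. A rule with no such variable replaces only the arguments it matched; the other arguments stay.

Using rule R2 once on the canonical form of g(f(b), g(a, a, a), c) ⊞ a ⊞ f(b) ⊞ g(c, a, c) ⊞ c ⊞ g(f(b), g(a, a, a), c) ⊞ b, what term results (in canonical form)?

Canonical form:  a ⊞ b ⊞ c ⊞ f(b) ⊞ g(c, a, c) ⊞ g(f(b), g(a, a, a), c)
R2 matches:  uses b, f(b);  w := b
New term:  a ⊞ b ⊞ c ⊞ f(c) ⊞ g(c, a, c) ⊞ g(f(b), g(a, a, a), c)

Answer: a ⊞ b ⊞ c ⊞ f(c) ⊞ g(c, a, c) ⊞ g(f(b), g(a, a, a), c)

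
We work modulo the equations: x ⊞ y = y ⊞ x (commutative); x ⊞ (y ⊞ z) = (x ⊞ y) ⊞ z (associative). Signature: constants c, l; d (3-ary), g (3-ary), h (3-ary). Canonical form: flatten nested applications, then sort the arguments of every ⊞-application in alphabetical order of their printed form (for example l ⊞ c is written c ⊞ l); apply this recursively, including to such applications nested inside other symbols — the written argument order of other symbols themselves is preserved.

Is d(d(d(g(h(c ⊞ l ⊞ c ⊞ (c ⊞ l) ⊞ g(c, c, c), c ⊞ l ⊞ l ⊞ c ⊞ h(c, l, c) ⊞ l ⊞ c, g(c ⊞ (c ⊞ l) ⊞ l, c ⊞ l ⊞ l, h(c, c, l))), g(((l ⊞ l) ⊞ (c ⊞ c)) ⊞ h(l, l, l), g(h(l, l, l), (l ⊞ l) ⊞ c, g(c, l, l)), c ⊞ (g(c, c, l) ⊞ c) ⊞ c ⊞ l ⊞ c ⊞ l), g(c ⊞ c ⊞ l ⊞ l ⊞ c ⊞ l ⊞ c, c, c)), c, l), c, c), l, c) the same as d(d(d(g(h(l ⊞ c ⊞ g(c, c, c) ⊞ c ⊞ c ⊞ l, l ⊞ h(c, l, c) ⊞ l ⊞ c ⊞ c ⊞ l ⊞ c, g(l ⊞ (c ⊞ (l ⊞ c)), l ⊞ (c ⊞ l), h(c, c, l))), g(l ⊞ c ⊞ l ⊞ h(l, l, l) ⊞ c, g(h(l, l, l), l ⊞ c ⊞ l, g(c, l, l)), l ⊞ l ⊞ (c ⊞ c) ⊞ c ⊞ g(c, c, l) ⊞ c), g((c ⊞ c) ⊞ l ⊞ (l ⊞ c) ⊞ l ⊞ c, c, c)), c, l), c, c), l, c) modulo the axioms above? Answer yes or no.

Left:  d(d(d(g(h(c ⊞ l ⊞ c ⊞ (c ⊞ l) ⊞ g(c, c, c), c ⊞ l ⊞ l ⊞ c ⊞ h(c, l, c) ⊞ l ⊞ c, g(c ⊞ (c ⊞ l) ⊞ l, c ⊞ l ⊞ l, h(c, c, l))), g(((l ⊞ l) ⊞ (c ⊞ c)) ⊞ h(l, l, l), g(h(l, l, l), (l ⊞ l) ⊞ c, g(c, l, l)), c ⊞ (g(c, c, l) ⊞ c) ⊞ c ⊞ l ⊞ c ⊞ l), g(c ⊞ c ⊞ l ⊞ l ⊞ c ⊞ l ⊞ c, c, c)), c, l), c, c), l, c)
  Focus inside:  c ⊞ (g(c, c, l) ⊞ c) ⊞ c ⊞ l ⊞ c ⊞ l
  Un-nest:  c ⊞ g(c, c, l) ⊞ c ⊞ c ⊞ l ⊞ c ⊞ l
  Order the arguments:  c ⊞ c ⊞ c ⊞ c ⊞ g(c, c, l) ⊞ l ⊞ l
  Rebuild:  d(d(d(g(h(c ⊞ c ⊞ c ⊞ g(c, c, c) ⊞ l ⊞ l, c ⊞ c ⊞ c ⊞ h(c, l, c) ⊞ l ⊞ l ⊞ l, g(c ⊞ c ⊞ l ⊞ l, c ⊞ l ⊞ l, h(c, c, l))), g(c ⊞ c ⊞ h(l, l, l) ⊞ l ⊞ l, g(h(l, l, l), c ⊞ l ⊞ l, g(c, l, l)), c ⊞ c ⊞ c ⊞ c ⊞ g(c, c, l) ⊞ l ⊞ l), g(c ⊞ c ⊞ c ⊞ c ⊞ l ⊞ l ⊞ l, c, c)), c, l), c, c), l, c)
Right:  d(d(d(g(h(l ⊞ c ⊞ g(c, c, c) ⊞ c ⊞ c ⊞ l, l ⊞ h(c, l, c) ⊞ l ⊞ c ⊞ c ⊞ l ⊞ c, g(l ⊞ (c ⊞ (l ⊞ c)), l ⊞ (c ⊞ l), h(c, c, l))), g(l ⊞ c ⊞ l ⊞ h(l, l, l) ⊞ c, g(h(l, l, l), l ⊞ c ⊞ l, g(c, l, l)), l ⊞ l ⊞ (c ⊞ c) ⊞ c ⊞ g(c, c, l) ⊞ c), g((c ⊞ c) ⊞ l ⊞ (l ⊞ c) ⊞ l ⊞ c, c, c)), c, l), c, c), l, c)
  Descend into:  l ⊞ l ⊞ (c ⊞ c) ⊞ c ⊞ g(c, c, l) ⊞ c
  Un-nest:  l ⊞ l ⊞ c ⊞ c ⊞ c ⊞ g(c, c, l) ⊞ c
  Sort:  c ⊞ c ⊞ c ⊞ c ⊞ g(c, c, l) ⊞ l ⊞ l
  Rebuild:  d(d(d(g(h(c ⊞ c ⊞ c ⊞ g(c, c, c) ⊞ l ⊞ l, c ⊞ c ⊞ c ⊞ h(c, l, c) ⊞ l ⊞ l ⊞ l, g(c ⊞ c ⊞ l ⊞ l, c ⊞ l ⊞ l, h(c, c, l))), g(c ⊞ c ⊞ h(l, l, l) ⊞ l ⊞ l, g(h(l, l, l), c ⊞ l ⊞ l, g(c, l, l)), c ⊞ c ⊞ c ⊞ c ⊞ g(c, c, l) ⊞ l ⊞ l), g(c ⊞ c ⊞ c ⊞ c ⊞ l ⊞ l ⊞ l, c, c)), c, l), c, c), l, c)

Answer: yes — both canonical forms are d(d(d(g(h(c ⊞ c ⊞ c ⊞ g(c, c, c) ⊞ l ⊞ l, c ⊞ c ⊞ c ⊞ h(c, l, c) ⊞ l ⊞ l ⊞ l, g(c ⊞ c ⊞ l ⊞ l, c ⊞ l ⊞ l, h(c, c, l))), g(c ⊞ c ⊞ h(l, l, l) ⊞ l ⊞ l, g(h(l, l, l), c ⊞ l ⊞ l, g(c, l, l)), c ⊞ c ⊞ c ⊞ c ⊞ g(c, c, l) ⊞ l ⊞ l), g(c ⊞ c ⊞ c ⊞ c ⊞ l ⊞ l ⊞ l, c, c)), c, l), c, c), l, c)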